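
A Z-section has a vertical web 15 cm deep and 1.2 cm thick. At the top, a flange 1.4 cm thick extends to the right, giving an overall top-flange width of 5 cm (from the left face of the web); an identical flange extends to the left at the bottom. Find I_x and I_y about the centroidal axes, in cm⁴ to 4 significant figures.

Decompose the section into non-overlapping parts with the origin at the bottom-left of its bounding rectangle.
Web: 1.2 × 15, A = 18 cm², y = 7.5 cm, Ī = 337.5 cm⁴.
Top flange (beyond web): 3.8 × 1.4, A = 5.32 cm², y = 14.3 cm, Ī = 0.868933 cm⁴.
Bottom flange (beyond web): 3.8 × 1.4, A = 5.32 cm², y = 0.7 cm, Ī = 0.868933 cm⁴.
Centroid: ȳ = ΣA·y / ΣA = 7.5 cm.
Transfer each piece to the centroidal x-axis using Ī + A·d² with d = y − 7.5:
  web: d = 0 cm → contributes +337.5 cm⁴
  top flange (beyond web): d = 6.8 cm → contributes +246.866 cm⁴
  bottom flange (beyond web): d = -6.8 cm → contributes +246.866 cm⁴
Total I = 831.231 cm⁴.
For the y-axis: x̄ = 4.4 cm.
Repeating about the centroidal y-axis gives I_y = 81.4635 cm⁴.

I_x ≈ 831.2 cm⁴, I_y ≈ 81.46 cm⁴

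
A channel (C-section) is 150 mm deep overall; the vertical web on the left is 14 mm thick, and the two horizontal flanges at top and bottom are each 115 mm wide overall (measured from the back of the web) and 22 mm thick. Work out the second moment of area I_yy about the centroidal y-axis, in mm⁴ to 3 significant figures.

Split into non-overlapping primitives; take the origin at the lower-left of the bounding box.
Web: 14 × 150, A = 2 100 mm², x = 7 mm, Ī = 34 300 mm⁴.
Top flange (beyond web): 101 × 22, A = 2 222 mm², x = 64.5 mm, Ī = 1 888 885 mm⁴.
Bottom flange (beyond web): 101 × 22, A = 2 222 mm², x = 64.5 mm, Ī = 1 888 885 mm⁴.
Centroid: x̄ = ΣA·x / ΣA = 46.048 mm.
Transfer each piece to the centroidal y-axis using Ī + A·d² with d = x − 46.048:
  web: d = -39.048 mm → contributes +3 236 264 mm⁴
  top flange (beyond web): d = 18.452 mm → contributes +2 645 425 mm⁴
  bottom flange (beyond web): d = 18.452 mm → contributes +2 645 425 mm⁴
Total I = 8 527 114 mm⁴.

I_yy ≈ 8.53 × 10⁶ mm⁴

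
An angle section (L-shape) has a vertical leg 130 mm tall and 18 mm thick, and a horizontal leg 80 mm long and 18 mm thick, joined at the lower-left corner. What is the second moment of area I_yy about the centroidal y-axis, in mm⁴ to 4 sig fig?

I_yy ≈ 1.630 × 10⁶ mm⁴

Treat the section as a set of non-overlapping primitives; coordinates are from the bounding-box lower-left.
Vertical leg: 18 × 130, A = 2 340 mm², x = 9 mm, Ī = 63 180 mm⁴.
Horizontal leg (remainder): 62 × 18, A = 1 116 mm², x = 49 mm, Ī = 357 492 mm⁴.
Centroid: x̄ = ΣA·x / ΣA = 21.9167 mm.
Transfer each piece to the centroidal y-axis using Ī + A·d² with d = x − 21.9167:
  vertical leg: d = -12.9167 mm → contributes +453 586 mm⁴
  horizontal leg (remainder): d = 27.0833 mm → contributes +1 176 086 mm⁴
Total I = 1 629 672 mm⁴.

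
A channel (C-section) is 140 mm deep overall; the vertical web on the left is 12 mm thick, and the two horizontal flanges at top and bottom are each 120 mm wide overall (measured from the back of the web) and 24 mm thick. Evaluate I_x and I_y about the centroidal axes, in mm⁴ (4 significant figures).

Split into non-overlapping primitives; take the origin at the lower-left of the bounding box.
Web: 12 × 140, A = 1 680 mm², y = 70 mm, Ī = 2 744 000 mm⁴.
Top flange (beyond web): 108 × 24, A = 2 592 mm², y = 128 mm, Ī = 124 416 mm⁴.
Bottom flange (beyond web): 108 × 24, A = 2 592 mm², y = 12 mm, Ī = 124 416 mm⁴.
By symmetry the centroid is at mid-height, ȳ = 70 mm.
Transfer each piece to the centroidal x-axis using Ī + A·d² with d = y − 70:
  web: d = 0 mm → contributes +2 744 000 mm⁴
  top flange (beyond web): d = 58 mm → contributes +8 843 904 mm⁴
  bottom flange (beyond web): d = -58 mm → contributes +8 843 904 mm⁴
Total I = 20 431 808 mm⁴.
For the y-axis: x̄ = 51.3147 mm.
Repeating about the centroidal y-axis gives I_y = 9 626 728 mm⁴.

I_x ≈ 2.043 × 10⁷ mm⁴, I_y ≈ 9.627 × 10⁶ mm⁴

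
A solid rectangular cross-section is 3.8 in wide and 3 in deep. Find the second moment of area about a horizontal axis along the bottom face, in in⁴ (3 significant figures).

The section: 3.8 × 3, A = 11.4 in², y = 1.5 in, Ī = 8.55 in⁴.
Transfer it to a horizontal axis along the bottom face using Ī + A·d² with d = y − 0:
  the section: d = 1.5 in → contributes +34.2 in⁴
Total I = 34.2 in⁴.

I_base ≈ 34.2 in⁴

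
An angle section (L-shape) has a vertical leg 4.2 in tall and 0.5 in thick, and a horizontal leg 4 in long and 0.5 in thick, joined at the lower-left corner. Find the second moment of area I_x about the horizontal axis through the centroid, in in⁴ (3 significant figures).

Treat the section as a set of non-overlapping primitives; coordinates are from the bounding-box lower-left.
Vertical leg: 0.5 × 4.2, A = 2.1 in², y = 2.1 in, Ī = 3.087 in⁴.
Horizontal leg (remainder): 3.5 × 0.5, A = 1.75 in², y = 0.25 in, Ī = 0.036458 in⁴.
Centroid: ȳ = ΣA·y / ΣA = 1.2591 in.
Transfer each piece to the horizontal axis through the centroid using Ī + A·d² with d = y − 1.2591:
  vertical leg: d = 0.84091 in → contributes +4.572 in⁴
  horizontal leg (remainder): d = -1.0091 in → contributes +1.8184 in⁴
Total I = 6.3904 in⁴.

I_x ≈ 6.39 in⁴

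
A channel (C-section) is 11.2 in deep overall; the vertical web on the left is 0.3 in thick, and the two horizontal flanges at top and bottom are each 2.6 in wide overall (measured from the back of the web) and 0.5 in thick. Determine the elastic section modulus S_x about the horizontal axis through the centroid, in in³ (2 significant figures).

S_x ≈ 18 in³

Decompose the section into non-overlapping parts with the origin at the bottom-left of its bounding rectangle.
Web: 0.3 × 11.2, A = 3.36 in², y = 5.6 in, Ī = 35.12 in⁴.
Top flange (beyond web): 2.3 × 0.5, A = 1.15 in², y = 10.95 in, Ī = 0.02396 in⁴.
Bottom flange (beyond web): 2.3 × 0.5, A = 1.15 in², y = 0.25 in, Ī = 0.02396 in⁴.
By symmetry the centroid is at mid-height, ȳ = 5.6 in.
Transfer each piece to the horizontal axis through the centroid using Ī + A·d² with d = y − 5.6:
  web: d = 0 in → contributes +35.12 in⁴
  top flange (beyond web): d = 5.35 in → contributes +32.94 in⁴
  bottom flange (beyond web): d = -5.35 in → contributes +32.94 in⁴
Total I = 101 in⁴.
Extreme fibre distance c = 5.6 in; S = I/c = 18.04 in³.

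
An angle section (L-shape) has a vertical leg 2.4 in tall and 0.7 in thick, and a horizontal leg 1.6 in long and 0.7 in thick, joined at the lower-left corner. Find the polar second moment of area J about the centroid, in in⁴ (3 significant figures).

Treat the section as a set of non-overlapping primitives; coordinates are from the bounding-box lower-left.
Vertical leg: 0.7 × 2.4, A = 1.68 in², y = 1.2 in, Ī = 0.8064 in⁴.
Horizontal leg (remainder): 0.9 × 0.7, A = 0.63 in², y = 0.35 in, Ī = 0.025725 in⁴.
Centroid: ȳ = ΣA·y / ΣA = 0.96818 in.
Transfer each piece to the centroidal x-axis using Ī + A·d² with d = y − 0.96818:
  vertical leg: d = 0.23182 in → contributes +0.89668 in⁴
  horizontal leg (remainder): d = -0.61818 in → contributes +0.26648 in⁴
Total I = 1.1632 in⁴.
For the y-axis: x̄ = 0.56818 in.
Repeating about the centroidal y-axis gives I_y = 0.40436 in⁴.
Polar second moment: J = I_x + I_y = 1.5675 in⁴.

J ≈ 1.57 in⁴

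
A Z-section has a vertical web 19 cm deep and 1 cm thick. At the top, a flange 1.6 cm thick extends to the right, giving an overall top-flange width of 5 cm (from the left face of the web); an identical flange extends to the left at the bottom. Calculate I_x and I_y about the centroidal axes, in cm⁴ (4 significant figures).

I_x ≈ 1543 cm⁴, I_y ≈ 98.65 cm⁴

Split into non-overlapping primitives; take the origin at the lower-left of the bounding box.
Web: 1 × 19, A = 19 cm², y = 9.5 cm, Ī = 571.583 cm⁴.
Top flange (beyond web): 4 × 1.6, A = 6.4 cm², y = 18.2 cm, Ī = 1.36533 cm⁴.
Bottom flange (beyond web): 4 × 1.6, A = 6.4 cm², y = 0.8 cm, Ī = 1.36533 cm⁴.
Centroid: ȳ = ΣA·y / ΣA = 9.5 cm.
Transfer each piece to the centroidal x-axis using Ī + A·d² with d = y − 9.5:
  web: d = 0 cm → contributes +571.583 cm⁴
  top flange (beyond web): d = 8.7 cm → contributes +485.781 cm⁴
  bottom flange (beyond web): d = -8.7 cm → contributes +485.781 cm⁴
Total I = 1543.15 cm⁴.
For the y-axis: x̄ = 4.5 cm.
Repeating about the centroidal y-axis gives I_y = 98.65 cm⁴.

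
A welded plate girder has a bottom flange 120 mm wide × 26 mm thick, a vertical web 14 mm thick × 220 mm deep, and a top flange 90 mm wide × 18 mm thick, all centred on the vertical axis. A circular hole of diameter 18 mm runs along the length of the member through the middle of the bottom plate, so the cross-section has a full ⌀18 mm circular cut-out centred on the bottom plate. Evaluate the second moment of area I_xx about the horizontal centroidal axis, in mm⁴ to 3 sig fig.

Treat the section as a set of non-overlapping primitives; coordinates are from the bounding-box lower-left.
Bottom plate: 120 × 26, A = 3 120 mm², y = 13 mm, Ī = 175 760 mm⁴.
Web plate: 14 × 220, A = 3 080 mm², y = 136 mm, Ī = 12 422 667 mm⁴.
Top plate: 90 × 18, A = 1 620 mm², y = 255 mm, Ī = 43 740 mm⁴.
Hole (subtracted): ⌀18, A = 254.47 mm², y = 13 mm, Ī = 5 153 mm⁴.
Centroid: ȳ = ΣA·y / ΣA = 114.89 mm.
Transfer each piece to the horizontal centroidal axis using Ī + A·d² with d = y − 114.89:
  bottom plate: d = -101.89 mm → contributes +32 568 622 mm⁴
  web plate: d = 21.106 mm → contributes +13 794 732 mm⁴
  top plate: d = 140.11 mm → contributes +31 843 973 mm⁴
  hole: d = -101.89 mm → contributes −2 647 134 mm⁴
Total I = 75 560 193 mm⁴.

I_xx ≈ 7.56 × 10⁷ mm⁴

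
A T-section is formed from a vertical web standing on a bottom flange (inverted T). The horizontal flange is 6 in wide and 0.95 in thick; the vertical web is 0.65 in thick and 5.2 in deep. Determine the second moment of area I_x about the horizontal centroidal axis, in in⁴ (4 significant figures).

I_x ≈ 28.11 in⁴

Treat the section as a set of non-overlapping primitives; coordinates are from the bounding-box lower-left.
Flange: 6 × 0.95, A = 5.7 in², y = 0.475 in, Ī = 0.428688 in⁴.
Web: 0.65 × 5.2, A = 3.38 in², y = 3.55 in, Ī = 7.61627 in⁴.
Centroid: ȳ = ΣA·y / ΣA = 1.61966 in.
Transfer each piece to the horizontal centroidal axis using Ī + A·d² with d = y − 1.61966:
  flange: d = -1.14466 in → contributes +7.89707 in⁴
  web: d = 1.93034 in → contributes +20.2109 in⁴
Total I = 28.108 in⁴.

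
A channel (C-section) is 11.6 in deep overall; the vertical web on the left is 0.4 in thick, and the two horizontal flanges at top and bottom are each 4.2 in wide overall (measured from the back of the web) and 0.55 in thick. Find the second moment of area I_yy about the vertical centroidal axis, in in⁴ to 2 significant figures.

Split into non-overlapping primitives; take the origin at the lower-left of the bounding box.
Web: 0.4 × 11.6, A = 4.64 in², x = 0.2 in, Ī = 0.06187 in⁴.
Top flange (beyond web): 3.8 × 0.55, A = 2.09 in², x = 2.3 in, Ī = 2.515 in⁴.
Bottom flange (beyond web): 3.8 × 0.55, A = 2.09 in², x = 2.3 in, Ī = 2.515 in⁴.
Centroid: x̄ = ΣA·x / ΣA = 1.195 in.
Transfer each piece to the vertical centroidal axis using Ī + A·d² with d = x − 1.195:
  web: d = -0.9952 in → contributes +4.658 in⁴
  top flange (beyond web): d = 1.105 in → contributes +5.066 in⁴
  bottom flange (beyond web): d = 1.105 in → contributes +5.066 in⁴
Total I = 14.79 in⁴.

I_yy ≈ 15 in⁴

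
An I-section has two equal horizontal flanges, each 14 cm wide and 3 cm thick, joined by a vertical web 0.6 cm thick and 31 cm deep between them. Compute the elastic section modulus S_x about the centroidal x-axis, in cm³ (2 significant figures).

Split into non-overlapping primitives; take the origin at the lower-left of the bounding box.
Bottom flange: 14 × 3, A = 42 cm², y = 1.5 cm, Ī = 31.5 cm⁴.
Web: 0.6 × 31, A = 18.6 cm², y = 18.5 cm, Ī = 1 490 cm⁴.
Top flange: 14 × 3, A = 42 cm², y = 35.5 cm, Ī = 31.5 cm⁴.
By symmetry the centroid is at mid-height, ȳ = 18.5 cm.
Transfer each piece to the centroidal x-axis using Ī + A·d² with d = y − 18.5:
  bottom flange: d = -17 cm → contributes +12 170 cm⁴
  web: d = 0 cm → contributes +1 490 cm⁴
  top flange: d = 17 cm → contributes +12 170 cm⁴
Total I = 25 829 cm⁴.
Extreme fibre distance c = 18.5 cm; S = I/c = 1 396 cm³.

S_x ≈ 1400 cm³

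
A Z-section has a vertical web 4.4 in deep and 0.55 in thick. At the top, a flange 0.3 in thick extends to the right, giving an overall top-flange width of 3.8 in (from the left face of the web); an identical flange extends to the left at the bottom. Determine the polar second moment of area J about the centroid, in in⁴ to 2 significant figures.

Break the section into simple shapes (no overlaps), measuring from the bottom-left corner of the bounding box.
Web: 0.55 × 4.4, A = 2.42 in², y = 2.2 in, Ī = 3.904 in⁴.
Top flange (beyond web): 3.25 × 0.3, A = 0.975 in², y = 4.25 in, Ī = 0.007313 in⁴.
Bottom flange (beyond web): 3.25 × 0.3, A = 0.975 in², y = 0.15 in, Ī = 0.007313 in⁴.
Centroid: ȳ = ΣA·y / ΣA = 2.2 in.
Transfer each piece to the centroidal x-axis using Ī + A·d² with d = y − 2.2:
  web: d = 0 in → contributes +3.904 in⁴
  top flange (beyond web): d = 2.05 in → contributes +4.105 in⁴
  bottom flange (beyond web): d = -2.05 in → contributes +4.105 in⁴
Total I = 12.11 in⁴.
For the y-axis: x̄ = 3.525 in.
Repeating about the centroidal y-axis gives I_y = 8.817 in⁴.
Polar second moment: J = I_x + I_y = 20.93 in⁴.

J ≈ 21 in⁴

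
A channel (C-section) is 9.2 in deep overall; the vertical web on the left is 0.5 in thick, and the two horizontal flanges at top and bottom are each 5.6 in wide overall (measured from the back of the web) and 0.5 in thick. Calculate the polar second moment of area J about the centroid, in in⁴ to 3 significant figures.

J ≈ 159 in⁴

Treat the section as a set of non-overlapping primitives; coordinates are from the bounding-box lower-left.
Web: 0.5 × 9.2, A = 4.6 in², y = 4.6 in, Ī = 32.445 in⁴.
Top flange (beyond web): 5.1 × 0.5, A = 2.55 in², y = 8.95 in, Ī = 0.053125 in⁴.
Bottom flange (beyond web): 5.1 × 0.5, A = 2.55 in², y = 0.25 in, Ī = 0.053125 in⁴.
By symmetry the centroid is at mid-height, ȳ = 4.6 in.
Transfer each piece to the centroidal x-axis using Ī + A·d² with d = y − 4.6:
  web: d = 0 in → contributes +32.445 in⁴
  top flange (beyond web): d = 4.35 in → contributes +48.306 in⁴
  bottom flange (beyond web): d = -4.35 in → contributes +48.306 in⁴
Total I = 129.06 in⁴.
For the y-axis: x̄ = 1.7222 in.
Repeating about the centroidal y-axis gives I_y = 30.112 in⁴.
Polar second moment: J = I_x + I_y = 159.17 in⁴.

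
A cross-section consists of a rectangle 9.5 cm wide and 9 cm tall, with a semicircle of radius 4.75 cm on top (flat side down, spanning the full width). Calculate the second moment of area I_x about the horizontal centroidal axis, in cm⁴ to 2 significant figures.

I_x ≈ 1700 cm⁴

Decompose the section into non-overlapping parts with the origin at the bottom-left of its bounding rectangle.
Rectangular body: 9.5 × 9, A = 85.5 cm², y = 4.5 cm, Ī = 577.1 cm⁴.
Semicircular cap: semicircle r = 4.75, A = 35.44 cm², y = 11.02 cm, Ī = 55.87 cm⁴.
Centroid: ȳ = ΣA·y / ΣA = 6.409 cm.
Transfer each piece to the horizontal centroidal axis using Ī + A·d² with d = y − 6.409:
  rectangular body: d = -1.909 cm → contributes +888.9 cm⁴
  semicircular cap: d = 4.606 cm → contributes +807.9 cm⁴
Total I = 1 697 cm⁴.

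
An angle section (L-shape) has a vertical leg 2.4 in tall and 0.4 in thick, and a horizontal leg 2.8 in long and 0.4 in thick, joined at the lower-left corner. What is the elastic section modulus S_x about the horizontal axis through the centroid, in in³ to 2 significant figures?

Break the section into simple shapes (no overlaps), measuring from the bottom-left corner of the bounding box.
Vertical leg: 0.4 × 2.4, A = 0.96 in², y = 1.2 in, Ī = 0.4608 in⁴.
Horizontal leg (remainder): 2.4 × 0.4, A = 0.96 in², y = 0.2 in, Ī = 0.0128 in⁴.
Centroid: ȳ = ΣA·y / ΣA = 0.7 in.
Transfer each piece to the horizontal axis through the centroid using Ī + A·d² with d = y − 0.7:
  vertical leg: d = 0.5 in → contributes +0.7008 in⁴
  horizontal leg (remainder): d = -0.5 in → contributes +0.2528 in⁴
Total I = 0.9536 in⁴.
Extreme fibre distance c = 1.7 in; S = I/c = 0.5609 in³.

S_x ≈ 0.56 in³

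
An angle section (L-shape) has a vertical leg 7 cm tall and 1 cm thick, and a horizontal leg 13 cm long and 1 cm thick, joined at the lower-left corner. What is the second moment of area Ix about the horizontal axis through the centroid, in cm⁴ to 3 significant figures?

Ix ≈ 69.4 cm⁴

Split into non-overlapping primitives; take the origin at the lower-left of the bounding box.
Vertical leg: 1 × 7, A = 7 cm², y = 3.5 cm, Ī = 28.583 cm⁴.
Horizontal leg (remainder): 12 × 1, A = 12 cm², y = 0.5 cm, Ī = 1 cm⁴.
Centroid: ȳ = ΣA·y / ΣA = 1.6053 cm.
Transfer each piece to the horizontal axis through the centroid using Ī + A·d² with d = y − 1.6053:
  vertical leg: d = 1.8947 cm → contributes +53.714 cm⁴
  horizontal leg (remainder): d = -1.1053 cm → contributes +15.659 cm⁴
Total I = 69.373 cm⁴.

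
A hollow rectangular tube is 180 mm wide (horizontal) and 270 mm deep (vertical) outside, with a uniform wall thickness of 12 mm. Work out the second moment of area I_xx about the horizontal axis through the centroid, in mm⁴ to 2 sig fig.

Break the section into simple shapes (no overlaps), measuring from the bottom-left corner of the bounding box.
Outer rectangle: 180 × 270, A = 48 600 mm², y = 135 mm, Ī = 295 245 000 mm⁴.
Inner void (subtracted): 156 × 246, A = 38 376 mm², y = 135 mm, Ī = 193 530 168 mm⁴.
By symmetry the centroid is at mid-height, ȳ = 135 mm.
All pieces are centred on the horizontal axis through the centroid, so I = ΣĪ (holes subtracted) = 101 714 832 mm⁴.

I_xx ≈ 1.0 × 10⁸ mm⁴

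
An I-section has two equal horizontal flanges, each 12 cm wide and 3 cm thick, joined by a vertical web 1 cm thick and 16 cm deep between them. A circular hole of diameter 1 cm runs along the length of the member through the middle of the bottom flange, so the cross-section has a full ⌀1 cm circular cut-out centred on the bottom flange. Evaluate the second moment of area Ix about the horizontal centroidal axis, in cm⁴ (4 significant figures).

Ix ≈ 6822 cm⁴

Break the section into simple shapes (no overlaps), measuring from the bottom-left corner of the bounding box.
Bottom flange: 12 × 3, A = 36 cm², y = 1.5 cm, Ī = 27 cm⁴.
Web: 1 × 16, A = 16 cm², y = 11 cm, Ī = 341.333 cm⁴.
Top flange: 12 × 3, A = 36 cm², y = 20.5 cm, Ī = 27 cm⁴.
Hole (subtracted): ⌀1, A = 0.785398 cm², y = 1.5 cm, Ī = 0.0490874 cm⁴.
Centroid: ȳ = ΣA·y / ΣA = 11.0856 cm.
Transfer each piece to the horizontal centroidal axis using Ī + A·d² with d = y − 11.0856:
  bottom flange: d = -9.58555 cm → contributes +3334.78 cm⁴
  web: d = -0.0855508 cm → contributes +341.45 cm⁴
  top flange: d = 9.41445 cm → contributes +3217.75 cm⁴
  hole: d = -9.58555 cm → contributes −72.2137 cm⁴
Total I = 6821.76 cm⁴.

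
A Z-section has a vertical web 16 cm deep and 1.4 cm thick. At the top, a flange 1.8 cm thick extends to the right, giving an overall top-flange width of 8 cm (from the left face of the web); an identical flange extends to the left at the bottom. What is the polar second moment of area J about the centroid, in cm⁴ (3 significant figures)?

Treat the section as a set of non-overlapping primitives; coordinates are from the bounding-box lower-left.
Web: 1.4 × 16, A = 22.4 cm², y = 8 cm, Ī = 477.87 cm⁴.
Top flange (beyond web): 6.6 × 1.8, A = 11.88 cm², y = 15.1 cm, Ī = 3.2076 cm⁴.
Bottom flange (beyond web): 6.6 × 1.8, A = 11.88 cm², y = 0.9 cm, Ī = 3.2076 cm⁴.
Centroid: ȳ = ΣA·y / ΣA = 8 cm.
Transfer each piece to the centroidal x-axis using Ī + A·d² with d = y − 8:
  web: d = 0 cm → contributes +477.87 cm⁴
  top flange (beyond web): d = 7.1 cm → contributes +602.08 cm⁴
  bottom flange (beyond web): d = -7.1 cm → contributes +602.08 cm⁴
Total I = 1 682 cm⁴.
For the y-axis: x̄ = 7.3 cm.
Repeating about the centroidal y-axis gives I_y = 470.07 cm⁴.
Polar second moment: J = I_x + I_y = 2152.1 cm⁴.

J ≈ 2150 cm⁴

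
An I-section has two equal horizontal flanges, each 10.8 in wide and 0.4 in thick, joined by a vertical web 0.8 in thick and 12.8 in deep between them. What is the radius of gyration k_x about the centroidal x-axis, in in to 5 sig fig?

Decompose the section into non-overlapping parts with the origin at the bottom-left of its bounding rectangle.
Bottom flange: 10.8 × 0.4, A = 4.32 in², y = 0.2 in, Ī = 0.0576 in⁴.
Web: 0.8 × 12.8, A = 10.24 in², y = 6.8 in, Ī = 139.8101 in⁴.
Top flange: 10.8 × 0.4, A = 4.32 in², y = 13.4 in, Ī = 0.0576 in⁴.
By symmetry the centroid is at mid-height, ȳ = 6.8 in.
Transfer each piece to the centroidal x-axis using Ī + A·d² with d = y − 6.8:
  bottom flange: d = -6.6 in → contributes +188.2368 in⁴
  web: d = 0 in → contributes +139.8101 in⁴
  top flange: d = 6.6 in → contributes +188.2368 in⁴
Total I = 516.2837 in⁴.
Radius of gyration: k = √(I/A) = √(516.2837 / 18.88) = 5.229296 in.

k_x ≈ 5.2293 in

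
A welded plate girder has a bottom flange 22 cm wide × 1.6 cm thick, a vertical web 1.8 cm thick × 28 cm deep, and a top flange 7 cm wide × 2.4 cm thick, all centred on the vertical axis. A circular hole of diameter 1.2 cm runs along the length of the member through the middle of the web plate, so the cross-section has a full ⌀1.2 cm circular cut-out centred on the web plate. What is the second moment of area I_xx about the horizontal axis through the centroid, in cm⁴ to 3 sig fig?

Split into non-overlapping primitives; take the origin at the lower-left of the bounding box.
Bottom plate: 22 × 1.6, A = 35.2 cm², y = 0.8 cm, Ī = 7.5093 cm⁴.
Web plate: 1.8 × 28, A = 50.4 cm², y = 15.6 cm, Ī = 3292.8 cm⁴.
Top plate: 7 × 2.4, A = 16.8 cm², y = 30.8 cm, Ī = 8.064 cm⁴.
Hole (subtracted): ⌀1.2, A = 1.131 cm², y = 15.6 cm, Ī = 0.10179 cm⁴.
Centroid: ȳ = ΣA·y / ΣA = 12.977 cm.
Transfer each piece to the horizontal axis through the centroid using Ī + A·d² with d = y − 12.977:
  bottom plate: d = -12.177 cm → contributes +5227.2 cm⁴
  web plate: d = 2.6227 cm → contributes +3639.5 cm⁴
  top plate: d = 17.823 cm → contributes +5344.6 cm⁴
  hole: d = 2.6227 cm → contributes −7.8814 cm⁴
Total I = 14 203 cm⁴.

I_xx ≈ 1.42 × 10⁴ cm⁴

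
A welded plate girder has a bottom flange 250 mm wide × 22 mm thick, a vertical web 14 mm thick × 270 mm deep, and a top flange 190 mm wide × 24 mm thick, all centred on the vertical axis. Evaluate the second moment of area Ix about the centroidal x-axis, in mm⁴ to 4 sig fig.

Ix ≈ 2.379 × 10⁸ mm⁴

Split into non-overlapping primitives; take the origin at the lower-left of the bounding box.
Bottom plate: 250 × 22, A = 5 500 mm², y = 11 mm, Ī = 221 833 mm⁴.
Web plate: 14 × 270, A = 3 780 mm², y = 157 mm, Ī = 22 963 500 mm⁴.
Top plate: 190 × 24, A = 4 560 mm², y = 304 mm, Ī = 218 880 mm⁴.
Centroid: ȳ = ΣA·y / ΣA = 147.413 mm.
Transfer each piece to the centroidal x-axis using Ī + A·d² with d = y − 147.413:
  bottom plate: d = -136.413 mm → contributes +102 569 062 mm⁴
  web plate: d = 9.58671 mm → contributes +23 310 901 mm⁴
  top plate: d = 156.587 mm → contributes +112 027 327 mm⁴
Total I = 237 907 289 mm⁴.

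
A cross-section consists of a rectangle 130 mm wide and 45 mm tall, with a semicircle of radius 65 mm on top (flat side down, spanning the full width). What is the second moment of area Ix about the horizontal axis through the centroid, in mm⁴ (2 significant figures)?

Ix ≈ 1.1 × 10⁷ mm⁴

Decompose the section into non-overlapping parts with the origin at the bottom-left of its bounding rectangle.
Rectangular body: 130 × 45, A = 5 850 mm², y = 22.5 mm, Ī = 987 188 mm⁴.
Semicircular cap: semicircle r = 65, A = 6 637 mm², y = 72.59 mm, Ī = 1 959 230 mm⁴.
Centroid: ȳ = ΣA·y / ΣA = 49.12 mm.
Transfer each piece to the horizontal axis through the centroid using Ī + A·d² with d = y − 49.12:
  rectangular body: d = -26.62 mm → contributes +5 132 977 mm⁴
  semicircular cap: d = 23.47 mm → contributes +5 613 634 mm⁴
Total I = 10 746 610 mm⁴.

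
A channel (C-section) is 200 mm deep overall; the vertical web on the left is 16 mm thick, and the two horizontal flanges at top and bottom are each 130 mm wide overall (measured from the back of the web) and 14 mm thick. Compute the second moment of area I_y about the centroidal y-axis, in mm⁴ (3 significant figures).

I_y ≈ 1.03 × 10⁷ mm⁴

Treat the section as a set of non-overlapping primitives; coordinates are from the bounding-box lower-left.
Web: 16 × 200, A = 3 200 mm², x = 8 mm, Ī = 68 267 mm⁴.
Top flange (beyond web): 114 × 14, A = 1 596 mm², x = 73 mm, Ī = 1 728 468 mm⁴.
Bottom flange (beyond web): 114 × 14, A = 1 596 mm², x = 73 mm, Ī = 1 728 468 mm⁴.
Centroid: x̄ = ΣA·x / ΣA = 40.459 mm.
Transfer each piece to the centroidal y-axis using Ī + A·d² with d = x − 40.459:
  web: d = -32.459 mm → contributes +3 439 811 mm⁴
  top flange (beyond web): d = 32.541 mm → contributes +3 418 465 mm⁴
  bottom flange (beyond web): d = 32.541 mm → contributes +3 418 465 mm⁴
Total I = 10 276 742 mm⁴.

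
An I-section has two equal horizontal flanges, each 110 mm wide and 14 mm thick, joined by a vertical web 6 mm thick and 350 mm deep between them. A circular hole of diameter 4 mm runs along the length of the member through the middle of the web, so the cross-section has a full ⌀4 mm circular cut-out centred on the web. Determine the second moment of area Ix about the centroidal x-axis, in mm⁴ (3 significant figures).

Split into non-overlapping primitives; take the origin at the lower-left of the bounding box.
Bottom flange: 110 × 14, A = 1 540 mm², y = 7 mm, Ī = 25 153 mm⁴.
Web: 6 × 350, A = 2 100 mm², y = 189 mm, Ī = 21 437 500 mm⁴.
Top flange: 110 × 14, A = 1 540 mm², y = 371 mm, Ī = 25 153 mm⁴.
Hole (subtracted): ⌀4, A = 12.566 mm², y = 189 mm, Ī = 12.566 mm⁴.
By symmetry the centroid is at mid-height, ȳ = 189 mm.
Transfer each piece to the centroidal x-axis using Ī + A·d² with d = y − 189:
  bottom flange: d = -182 mm → contributes +51 036 113 mm⁴
  web: d = 0 mm → contributes +21 437 500 mm⁴
  top flange: d = 182 mm → contributes +51 036 113 mm⁴
  hole: d = 0 mm → contributes −12.566 mm⁴
Total I = 123 509 714 mm⁴.

Ix ≈ 1.24 × 10⁸ mm⁴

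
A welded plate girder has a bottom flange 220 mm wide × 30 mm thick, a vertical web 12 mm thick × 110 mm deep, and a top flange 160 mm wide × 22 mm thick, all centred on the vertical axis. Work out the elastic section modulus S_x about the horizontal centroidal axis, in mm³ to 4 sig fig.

Break the section into simple shapes (no overlaps), measuring from the bottom-left corner of the bounding box.
Bottom plate: 220 × 30, A = 6 600 mm², y = 15 mm, Ī = 495 000 mm⁴.
Web plate: 12 × 110, A = 1 320 mm², y = 85 mm, Ī = 1 331 000 mm⁴.
Top plate: 160 × 22, A = 3 520 mm², y = 151 mm, Ī = 141 973 mm⁴.
Centroid: ȳ = ΣA·y / ΣA = 64.9231 mm.
Transfer each piece to the horizontal centroidal axis using Ī + A·d² with d = y − 64.9231:
  bottom plate: d = -49.9231 mm → contributes +16 944 270 mm⁴
  web plate: d = 20.0769 mm → contributes +1 863 069 mm⁴
  top plate: d = 86.0769 mm → contributes +26 222 486 mm⁴
Total I = 45 029 826 mm⁴.
Extreme fibre distance c = 97.0769 mm; S = I/c = 463 857 mm³.

S_x ≈ 4.639 × 10⁵ mm³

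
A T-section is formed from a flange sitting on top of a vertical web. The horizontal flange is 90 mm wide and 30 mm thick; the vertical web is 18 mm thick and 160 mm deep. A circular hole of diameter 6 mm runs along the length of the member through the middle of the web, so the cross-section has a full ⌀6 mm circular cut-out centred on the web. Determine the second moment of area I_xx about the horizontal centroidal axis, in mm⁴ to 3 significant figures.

I_xx ≈ 1.89 × 10⁷ mm⁴

Decompose the section into non-overlapping parts with the origin at the bottom-left of its bounding rectangle.
Flange: 90 × 30, A = 2 700 mm², y = 175 mm, Ī = 202 500 mm⁴.
Web: 18 × 160, A = 2 880 mm², y = 80 mm, Ī = 6 144 000 mm⁴.
Hole (subtracted): ⌀6, A = 28.274 mm², y = 80 mm, Ī = 63.617 mm⁴.
Centroid: ȳ = ΣA·y / ΣA = 126.2 mm.
Transfer each piece to the horizontal centroidal axis using Ī + A·d² with d = y − 126.2:
  flange: d = 48.798 mm → contributes +6 631 900 mm⁴
  web: d = -46.202 mm → contributes +12 291 680 mm⁴
  hole: d = -46.202 mm → contributes −60 418 mm⁴
Total I = 18 863 162 mm⁴.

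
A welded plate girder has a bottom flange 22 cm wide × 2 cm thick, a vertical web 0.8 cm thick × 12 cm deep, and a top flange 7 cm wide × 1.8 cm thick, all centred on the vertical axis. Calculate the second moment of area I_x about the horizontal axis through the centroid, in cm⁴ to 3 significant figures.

Decompose the section into non-overlapping parts with the origin at the bottom-left of its bounding rectangle.
Bottom plate: 22 × 2, A = 44 cm², y = 1 cm, Ī = 14.667 cm⁴.
Web plate: 0.8 × 12, A = 9.6 cm², y = 8 cm, Ī = 115.2 cm⁴.
Top plate: 7 × 1.8, A = 12.6 cm², y = 14.9 cm, Ī = 3.402 cm⁴.
Centroid: ȳ = ΣA·y / ΣA = 4.6607 cm.
Transfer each piece to the horizontal axis through the centroid using Ī + A·d² with d = y − 4.6607:
  bottom plate: d = -3.6607 cm → contributes +604.31 cm⁴
  web plate: d = 3.3393 cm → contributes +222.25 cm⁴
  top plate: d = 10.239 cm → contributes +1324.4 cm⁴
Total I = 2 151 cm⁴.

I_x ≈ 2150 cm⁴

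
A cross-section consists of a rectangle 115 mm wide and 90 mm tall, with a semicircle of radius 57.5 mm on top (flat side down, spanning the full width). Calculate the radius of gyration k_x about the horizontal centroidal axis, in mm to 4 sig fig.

k_x ≈ 39.98 mm

Treat the section as a set of non-overlapping primitives; coordinates are from the bounding-box lower-left.
Rectangular body: 115 × 90, A = 10 350 mm², y = 45 mm, Ī = 6 986 250 mm⁴.
Semicircular cap: semicircle r = 57.5, A = 5193.45 mm², y = 114.404 mm, Ī = 1 199 785 mm⁴.
Centroid: ȳ = ΣA·y / ΣA = 68.1895 mm.
Transfer each piece to the horizontal centroidal axis using Ī + A·d² with d = y − 68.1895:
  rectangular body: d = -23.1895 mm → contributes +12 551 989 mm⁴
  semicircular cap: d = 46.2143 mm → contributes +12 291 729 mm⁴
Total I = 24 843 718 mm⁴.
Radius of gyration: k = √(I/A) = √(24 843 718 / 15543.4) = 39.9793 mm.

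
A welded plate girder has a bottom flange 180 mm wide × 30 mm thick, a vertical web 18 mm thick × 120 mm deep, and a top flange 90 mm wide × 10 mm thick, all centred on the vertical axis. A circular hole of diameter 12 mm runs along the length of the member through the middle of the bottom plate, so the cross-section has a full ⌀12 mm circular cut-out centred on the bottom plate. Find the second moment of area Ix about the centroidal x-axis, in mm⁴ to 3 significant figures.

Treat the section as a set of non-overlapping primitives; coordinates are from the bounding-box lower-left.
Bottom plate: 180 × 30, A = 5 400 mm², y = 15 mm, Ī = 405 000 mm⁴.
Web plate: 18 × 120, A = 2 160 mm², y = 90 mm, Ī = 2 592 000 mm⁴.
Top plate: 90 × 10, A = 900 mm², y = 155 mm, Ī = 7 500 mm⁴.
Hole (subtracted): ⌀12, A = 113.1 mm², y = 15 mm, Ī = 1017.9 mm⁴.
Centroid: ȳ = ΣA·y / ΣA = 49.504 mm.
Transfer each piece to the centroidal x-axis using Ī + A·d² with d = y − 49.504:
  bottom plate: d = -34.504 mm → contributes +6 833 772 mm⁴
  web plate: d = 40.496 mm → contributes +6 134 272 mm⁴
  top plate: d = 105.5 mm → contributes +10 024 000 mm⁴
  hole: d = -34.504 mm → contributes −135 662 mm⁴
Total I = 22 856 383 mm⁴.

Ix ≈ 2.29 × 10⁷ mm⁴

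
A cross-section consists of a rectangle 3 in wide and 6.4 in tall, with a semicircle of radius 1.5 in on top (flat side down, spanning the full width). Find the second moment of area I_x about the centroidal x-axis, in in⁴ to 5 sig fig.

Split into non-overlapping primitives; take the origin at the lower-left of the bounding box.
Rectangular body: 3 × 6.4, A = 19.2 in², y = 3.2 in, Ī = 65.536 in⁴.
Semicircular cap: semicircle r = 1.5, A = 3.534292 in², y = 7.03662 in, Ī = 0.5556446 in⁴.
Centroid: ȳ = ΣA·y / ΣA = 3.796444 in.
Transfer each piece to the centroidal x-axis using Ī + A·d² with d = y − 3.796444:
  rectangular body: d = -0.5964441 in → contributes +72.36631 in⁴
  semicircular cap: d = 3.240176 in → contributes +37.66125 in⁴
Total I = 110.0276 in⁴.

I_x ≈ 110.03 in⁴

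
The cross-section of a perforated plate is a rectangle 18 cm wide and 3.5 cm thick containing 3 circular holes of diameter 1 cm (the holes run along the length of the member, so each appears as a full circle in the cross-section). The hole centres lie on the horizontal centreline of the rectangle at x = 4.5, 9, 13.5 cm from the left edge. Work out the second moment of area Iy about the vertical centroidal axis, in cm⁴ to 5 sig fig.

Iy ≈ 1669.0 cm⁴

Break the section into simple shapes (no overlaps), measuring from the bottom-left corner of the bounding box.
Plate: 18 × 3.5, A = 63 cm², x = 9 cm, Ī = 1 701 cm⁴.
Hole 1 (subtracted): ⌀1, A = 0.7853982 cm², x = 4.5 cm, Ī = 0.04908739 cm⁴.
Hole 2 (subtracted): ⌀1, A = 0.7853982 cm², x = 9 cm, Ī = 0.04908739 cm⁴.
Hole 3 (subtracted): ⌀1, A = 0.7853982 cm², x = 13.5 cm, Ī = 0.04908739 cm⁴.
By symmetry the centroid is at mid-width, x̄ = 9 cm.
Transfer each piece to the vertical centroidal axis using Ī + A·d² with d = x − 9:
  plate: d = 0 cm → contributes +1 701 cm⁴
  hole 1: d = -4.5 cm → contributes −15.9534 cm⁴
  hole 2: d = 0 cm → contributes −0.04908739 cm⁴
  hole 3: d = 4.5 cm → contributes −15.9534 cm⁴
Total I = 1669.044 cm⁴.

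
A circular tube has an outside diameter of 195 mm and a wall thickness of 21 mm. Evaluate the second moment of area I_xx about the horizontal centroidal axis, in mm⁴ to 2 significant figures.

Treat the section as a set of non-overlapping primitives; coordinates are from the bounding-box lower-left.
Outer circle: ⌀195, A = 29 865 mm², y = 97.5 mm, Ī = 70 975 481 mm⁴.
Bore (subtracted): ⌀153, A = 18 385 mm², y = 97.5 mm, Ī = 26 898 968 mm⁴.
By symmetry the centroid is at mid-height, ȳ = 97.5 mm.
All pieces are centred on the horizontal centroidal axis, so I = ΣĪ (holes subtracted) = 44 076 513 mm⁴.

I_xx ≈ 4.4 × 10⁷ mm⁴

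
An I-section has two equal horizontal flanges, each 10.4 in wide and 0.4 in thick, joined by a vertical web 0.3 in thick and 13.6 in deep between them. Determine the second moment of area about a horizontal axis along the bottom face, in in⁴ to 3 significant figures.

I_base ≈ 1110 in⁴

Split into non-overlapping primitives; take the origin at the lower-left of the bounding box.
Bottom flange: 10.4 × 0.4, A = 4.16 in², y = 0.2 in, Ī = 0.055467 in⁴.
Web: 0.3 × 13.6, A = 4.08 in², y = 7.2 in, Ī = 62.886 in⁴.
Top flange: 10.4 × 0.4, A = 4.16 in², y = 14.2 in, Ī = 0.055467 in⁴.
Transfer each piece to the base of the section using Ī + A·d² with d = y − 0:
  bottom flange: d = 0.2 in → contributes +0.22187 in⁴
  web: d = 7.2 in → contributes +274.39 in⁴
  top flange: d = 14.2 in → contributes +838.88 in⁴
Total I = 1113.5 in⁴.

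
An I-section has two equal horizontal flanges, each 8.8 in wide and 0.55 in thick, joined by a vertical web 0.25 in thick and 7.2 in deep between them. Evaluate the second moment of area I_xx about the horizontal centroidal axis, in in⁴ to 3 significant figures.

Treat the section as a set of non-overlapping primitives; coordinates are from the bounding-box lower-left.
Bottom flange: 8.8 × 0.55, A = 4.84 in², y = 0.275 in, Ī = 0.12201 in⁴.
Web: 0.25 × 7.2, A = 1.8 in², y = 4.15 in, Ī = 7.776 in⁴.
Top flange: 8.8 × 0.55, A = 4.84 in², y = 8.025 in, Ī = 0.12201 in⁴.
By symmetry the centroid is at mid-height, ȳ = 4.15 in.
Transfer each piece to the horizontal centroidal axis using Ī + A·d² with d = y − 4.15:
  bottom flange: d = -3.875 in → contributes +72.798 in⁴
  web: d = 0 in → contributes +7.776 in⁴
  top flange: d = 3.875 in → contributes +72.798 in⁴
Total I = 153.37 in⁴.

I_xx ≈ 153 in⁴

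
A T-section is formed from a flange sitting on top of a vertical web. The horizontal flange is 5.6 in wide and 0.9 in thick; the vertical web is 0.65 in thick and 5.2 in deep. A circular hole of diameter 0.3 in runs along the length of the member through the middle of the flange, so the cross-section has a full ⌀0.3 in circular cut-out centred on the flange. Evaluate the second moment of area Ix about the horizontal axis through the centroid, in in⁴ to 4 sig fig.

Break the section into simple shapes (no overlaps), measuring from the bottom-left corner of the bounding box.
Flange: 5.6 × 0.9, A = 5.04 in², y = 5.65 in, Ī = 0.3402 in⁴.
Web: 0.65 × 5.2, A = 3.38 in², y = 2.6 in, Ī = 7.61627 in⁴.
Hole (subtracted): ⌀0.3, A = 0.0706858 in², y = 5.65 in, Ī = 0.000397608 in⁴.
Centroid: ȳ = ΣA·y / ΣA = 4.41529 in.
Transfer each piece to the horizontal axis through the centroid using Ī + A·d² with d = y − 4.41529:
  flange: d = 1.23471 in → contributes +8.02375 in⁴
  web: d = -1.81529 in → contributes +18.7543 in⁴
  hole: d = 1.23471 in → contributes −0.108159 in⁴
Total I = 26.6699 in⁴.

Ix ≈ 26.67 in⁴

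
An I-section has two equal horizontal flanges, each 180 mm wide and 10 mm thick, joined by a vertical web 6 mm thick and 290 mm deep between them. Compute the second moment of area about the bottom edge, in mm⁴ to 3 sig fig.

Decompose the section into non-overlapping parts with the origin at the bottom-left of its bounding rectangle.
Bottom flange: 180 × 10, A = 1 800 mm², y = 5 mm, Ī = 15 000 mm⁴.
Web: 6 × 290, A = 1 740 mm², y = 155 mm, Ī = 12 194 500 mm⁴.
Top flange: 180 × 10, A = 1 800 mm², y = 305 mm, Ī = 15 000 mm⁴.
Transfer each piece to the base of the section using Ī + A·d² with d = y − 0:
  bottom flange: d = 5 mm → contributes +60 000 mm⁴
  web: d = 155 mm → contributes +53 998 000 mm⁴
  top flange: d = 305 mm → contributes +167 460 000 mm⁴
Total I = 221 518 000 mm⁴.

I_base ≈ 2.22 × 10⁸ mm⁴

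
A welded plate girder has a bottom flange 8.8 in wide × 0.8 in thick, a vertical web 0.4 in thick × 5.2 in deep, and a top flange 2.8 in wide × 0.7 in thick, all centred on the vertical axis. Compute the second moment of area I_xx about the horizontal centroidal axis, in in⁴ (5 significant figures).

I_xx ≈ 64.327 in⁴

Break the section into simple shapes (no overlaps), measuring from the bottom-left corner of the bounding box.
Bottom plate: 8.8 × 0.8, A = 7.04 in², y = 0.4 in, Ī = 0.3754667 in⁴.
Web plate: 0.4 × 5.2, A = 2.08 in², y = 3.4 in, Ī = 4.686933 in⁴.
Top plate: 2.8 × 0.7, A = 1.96 in², y = 6.35 in, Ī = 0.08003333 in⁴.
Centroid: ȳ = ΣA·y / ΣA = 2.015704 in.
Transfer each piece to the horizontal centroidal axis using Ī + A·d² with d = y − 2.015704:
  bottom plate: d = -1.615704 in → contributes +18.75338 in⁴
  web plate: d = 1.384296 in → contributes +8.672786 in⁴
  top plate: d = 4.334296 in → contributes +36.90083 in⁴
Total I = 64.327 in⁴.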